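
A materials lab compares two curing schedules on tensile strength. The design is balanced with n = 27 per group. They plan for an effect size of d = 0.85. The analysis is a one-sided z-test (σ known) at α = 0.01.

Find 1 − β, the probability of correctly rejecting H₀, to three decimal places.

Noncentrality parameter: δ = d·√(n/2) = 0.85 × √(27/2) = 3.1231
One-sided α = 0.01 → critical value z_{0.01} = 2.326.
Power = P(Z > 2.326 − δ) = Φ(0.797) = 0.7872.

Power ≈ 0.787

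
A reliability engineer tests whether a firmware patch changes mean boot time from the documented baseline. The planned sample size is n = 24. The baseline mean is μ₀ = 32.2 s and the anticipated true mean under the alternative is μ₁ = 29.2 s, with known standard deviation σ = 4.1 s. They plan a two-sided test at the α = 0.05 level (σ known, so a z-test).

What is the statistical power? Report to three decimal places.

Power ≈ 0.948

Standardized effect: d = |μ₁ − μ₀| / σ = |29.2 − 32.2| / 4.1 = 0.7317
Noncentrality parameter: δ = d·√n = 0.7317 × √24 = 3.5846
Two-sided α = 0.05 → critical value z_{0.025} = 1.960.
Power = Φ(δ − 1.960) + Φ(−δ − 1.960) = Φ(1.625) + Φ(-5.545) = 0.9479 + 0.0000 = 0.9479.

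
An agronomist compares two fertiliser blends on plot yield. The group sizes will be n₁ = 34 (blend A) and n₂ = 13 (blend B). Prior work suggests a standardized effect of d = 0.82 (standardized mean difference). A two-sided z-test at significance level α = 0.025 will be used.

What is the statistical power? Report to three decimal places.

Noncentrality parameter: δ = d / √(1/n₁ + 1/n₂) = 0.82 / √(1/34 + 1/13) = 2.5146
Critical value for a two-sided test at α = 0.025: z_{α/2} = 2.241.
Power = Φ(δ − 2.241) + Φ(−δ − 2.241) = Φ(0.273) + Φ(-4.756) = 0.6077 + 0.0000 = 0.6077.

Power ≈ 0.608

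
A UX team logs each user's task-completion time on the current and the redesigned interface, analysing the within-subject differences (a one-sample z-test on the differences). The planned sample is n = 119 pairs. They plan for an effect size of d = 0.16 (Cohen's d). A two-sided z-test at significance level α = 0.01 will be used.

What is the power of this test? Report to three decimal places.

Power ≈ 0.203

Noncentrality parameter: δ = d·√n = 0.16 × √119 = 1.7454
Two-sided α = 0.01 → critical value z_{0.005} = 2.576.
Power = Φ(δ − 2.576) + Φ(−δ − 2.576) = Φ(-0.830) + Φ(-4.321) = 0.2031 + 0.0000 = 0.2032.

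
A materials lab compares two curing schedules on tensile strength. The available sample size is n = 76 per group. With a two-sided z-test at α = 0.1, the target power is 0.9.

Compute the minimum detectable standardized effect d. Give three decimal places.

Need Φ(δ − 1.645) = 0.9, so δ = 1.645 + 1.282 = 2.926.
(The second rejection-region term Φ(−δ − z_{α/2}) is negligible and dropped.)
δ = d·√(n/2) ⇒ d = δ/√(n/2) = 2.926/√(76/2) = 0.4747.

d ≈ 0.475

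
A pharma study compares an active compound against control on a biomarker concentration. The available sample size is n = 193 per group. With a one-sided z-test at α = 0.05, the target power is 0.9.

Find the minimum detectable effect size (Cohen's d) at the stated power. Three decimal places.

Need Φ(δ − 1.645) = 0.9, so δ = 1.645 + 1.282 = 2.926.
δ = d·√(n/2) ⇒ d = δ/√(n/2) = 2.926/√(193/2) = 0.2979.

d ≈ 0.298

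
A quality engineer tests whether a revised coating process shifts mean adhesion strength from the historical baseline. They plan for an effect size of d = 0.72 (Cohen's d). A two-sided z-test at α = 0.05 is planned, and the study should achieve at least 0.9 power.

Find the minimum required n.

n = 21

For power 0.9 need Φ(δ − z_{0.025}) = 0.9, so δ = z_{0.025} + z_{0.10} = 1.960 + 1.282 = 3.242.
(The Φ(−δ − z_{α/2}) term is vanishingly small for δ > 0 and is dropped in the standard sample-size formula.)
δ = d·√n ⇒ n = (δ/d)² = (3.242 / 0.72)² = 20.27.
Rounding up, n = 21.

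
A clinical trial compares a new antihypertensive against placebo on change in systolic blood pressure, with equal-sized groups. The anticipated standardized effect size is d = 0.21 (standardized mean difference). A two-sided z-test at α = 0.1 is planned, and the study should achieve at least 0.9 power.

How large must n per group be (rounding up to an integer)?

n = 389 per group

Set Φ(δ − 1.645) = 0.9; then δ − 1.645 = Φ⁻¹(0.9) = 1.282, giving δ = 2.926.
(Ignoring the negligible lower-tail rejection probability gives the usual closed-form inversion.)
δ = d·√(n/2) ⇒ n = 2(δ/d)² = 2 × (2.926 / 0.21)² = 388.38.
Round up to the next whole unit.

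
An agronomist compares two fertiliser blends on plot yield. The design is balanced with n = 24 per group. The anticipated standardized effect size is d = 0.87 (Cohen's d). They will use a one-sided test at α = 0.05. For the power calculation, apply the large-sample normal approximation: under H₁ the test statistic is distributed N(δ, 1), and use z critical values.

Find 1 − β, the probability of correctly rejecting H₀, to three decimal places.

Power ≈ 0.914

Noncentrality parameter: δ = d·√(n/2) = 0.87 × √(24/2) = 3.0138
One-sided α = 0.05 → critical value z_{0.05} = 1.645.
Power = P(Z > 1.645 − δ) = Φ(1.369) = 0.9145.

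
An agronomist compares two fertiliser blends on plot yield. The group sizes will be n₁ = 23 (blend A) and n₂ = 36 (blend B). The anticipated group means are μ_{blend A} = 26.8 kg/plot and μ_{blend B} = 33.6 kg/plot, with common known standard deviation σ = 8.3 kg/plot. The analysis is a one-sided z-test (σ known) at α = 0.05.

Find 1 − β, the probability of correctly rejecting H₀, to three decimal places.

Power ≈ 0.923

Standardized effect: d = |μ_{blend A} − μ_{blend B}| / σ = |26.8 − 33.6| / 8.3 = 0.8193
Noncentrality parameter: δ = d / √(1/n₁ + 1/n₂) = 0.8193 / √(1/23 + 1/36) = 3.0692
Critical value for a one-sided test at α = 0.05: z_α = 1.645.
Power = Φ(δ − 1.645) = Φ(1.424) = 0.9228.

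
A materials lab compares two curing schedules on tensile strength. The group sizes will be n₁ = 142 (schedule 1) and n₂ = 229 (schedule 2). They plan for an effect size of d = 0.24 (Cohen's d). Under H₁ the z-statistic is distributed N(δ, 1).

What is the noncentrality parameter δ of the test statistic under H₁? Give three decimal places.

δ ≈ 2.247

δ = d / √(1/n₁ + 1/n₂) = 0.24 / √(1/142 + 1/229) = 2.2469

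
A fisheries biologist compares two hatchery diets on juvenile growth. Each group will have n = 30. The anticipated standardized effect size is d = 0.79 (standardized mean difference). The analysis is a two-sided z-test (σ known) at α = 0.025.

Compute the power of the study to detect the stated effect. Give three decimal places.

Noncentrality parameter: δ = d·√(n/2) = 0.79 × √(30/2) = 3.0597
Critical value for a two-sided test at α = 0.025: z_{α/2} = 2.241.
Power = Φ(δ − 2.241) + Φ(−δ − 2.241) = Φ(0.818) + Φ(-5.301) = 0.7934 + 0.0000 = 0.7934.

Power ≈ 0.793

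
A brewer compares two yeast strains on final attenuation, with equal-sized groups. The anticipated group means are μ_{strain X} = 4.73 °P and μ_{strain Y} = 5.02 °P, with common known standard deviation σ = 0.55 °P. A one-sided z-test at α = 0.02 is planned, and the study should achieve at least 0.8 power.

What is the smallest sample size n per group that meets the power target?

Standardized effect: d = |μ_{strain X} − μ_{strain Y}| / σ = |4.73 − 5.02| / 0.55 = 0.5273
Set Φ(δ − 2.054) = 0.8; then δ − 2.054 = Φ⁻¹(0.8) = 0.842, giving δ = 2.895.
δ = d·√(n/2) ⇒ n = 2(δ/d)² = 2 × (2.895 / 0.5273)² = 60.31.
Rounding up, n = 61 per group.

n = 61 per group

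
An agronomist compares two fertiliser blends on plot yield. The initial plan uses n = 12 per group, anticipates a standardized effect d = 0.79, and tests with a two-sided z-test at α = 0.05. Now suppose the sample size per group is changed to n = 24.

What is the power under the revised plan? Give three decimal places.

Power ≈ 0.781

With n = 24 per group: δ = d·√(n/2) = 0.79 × √(24/2) = 2.7366. Critical value z_{0.025} = 1.960.
Revised power = Φ(δ − 1.960) + Φ(−δ − 1.960) = Φ(0.777) + Φ(-4.697) = 0.7813 + 0.0000 = 0.7813.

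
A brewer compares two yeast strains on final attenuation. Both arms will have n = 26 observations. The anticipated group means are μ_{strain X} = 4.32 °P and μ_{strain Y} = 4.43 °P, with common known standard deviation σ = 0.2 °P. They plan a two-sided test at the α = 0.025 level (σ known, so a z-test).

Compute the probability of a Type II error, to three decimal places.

Standardized effect: d = |μ_{strain X} − μ_{strain Y}| / σ = |4.32 − 4.43| / 0.2 = 0.5500
Noncentrality parameter: δ = d·√(n/2) = 0.5500 × √(26/2) = 1.9831
Two-sided α = 0.025 → critical value z_{0.0125} = 2.241.
Power = Φ(δ − 2.241) + Φ(−δ − 2.241) = Φ(-0.258) + Φ(-4.224) = 0.3981 + 0.0000 = 0.3981.
Type II error: β = 1 − power = 1 − 0.3981 = 0.6019.

β ≈ 0.602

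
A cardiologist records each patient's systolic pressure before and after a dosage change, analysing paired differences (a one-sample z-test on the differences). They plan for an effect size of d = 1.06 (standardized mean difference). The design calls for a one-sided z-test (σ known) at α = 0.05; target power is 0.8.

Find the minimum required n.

n = 6

Set Φ(δ − 1.645) = 0.8; then δ − 1.645 = Φ⁻¹(0.8) = 0.842, giving δ = 2.486.
δ = d·√n ⇒ n = (δ/d)² = (2.486 / 1.06)² = 5.50.
Rounding up, n = 6.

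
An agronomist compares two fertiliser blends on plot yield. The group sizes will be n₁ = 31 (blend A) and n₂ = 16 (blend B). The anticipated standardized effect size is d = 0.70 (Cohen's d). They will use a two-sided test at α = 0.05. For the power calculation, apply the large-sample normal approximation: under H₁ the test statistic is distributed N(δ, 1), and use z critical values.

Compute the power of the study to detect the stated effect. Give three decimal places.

Noncentrality parameter: δ = d / √(1/n₁ + 1/n₂) = 0.70 / √(1/31 + 1/16) = 2.2740
Two-sided α = 0.05 → critical value z_{0.025} = 1.960.
Power = Φ(δ − 1.960) + Φ(−δ − 1.960) = Φ(0.314) + Φ(-4.234) = 0.6233 + 0.0000 = 0.6233.

Power ≈ 0.623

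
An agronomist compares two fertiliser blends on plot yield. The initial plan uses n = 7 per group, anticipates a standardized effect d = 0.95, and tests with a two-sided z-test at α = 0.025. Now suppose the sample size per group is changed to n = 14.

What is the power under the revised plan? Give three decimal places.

Power ≈ 0.607

With n = 14 per group: δ = d·√(n/2) = 0.95 × √(14/2) = 2.5135. Critical value z_{0.0125} = 2.241.
Revised power = Φ(δ − 2.241) + Φ(−δ − 2.241) = Φ(0.272) + Φ(-4.755) = 0.6072 + 0.0000 = 0.6072.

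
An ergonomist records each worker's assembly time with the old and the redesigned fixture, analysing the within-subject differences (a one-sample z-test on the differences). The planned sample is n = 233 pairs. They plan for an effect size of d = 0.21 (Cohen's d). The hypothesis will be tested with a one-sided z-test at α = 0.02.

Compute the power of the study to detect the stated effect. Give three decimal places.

Noncentrality parameter: δ = d·√n = 0.21 × √233 = 3.2055
Critical value for a one-sided test at α = 0.02: z_α = 2.054.
Power = Φ(δ − 2.054) = Φ(1.152) = 0.8753.

Power ≈ 0.875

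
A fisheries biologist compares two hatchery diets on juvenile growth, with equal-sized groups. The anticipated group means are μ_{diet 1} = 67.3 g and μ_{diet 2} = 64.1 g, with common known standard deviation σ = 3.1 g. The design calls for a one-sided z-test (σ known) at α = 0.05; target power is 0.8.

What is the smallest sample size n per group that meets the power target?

Standardized effect: d = |μ_{diet 1} − μ_{diet 2}| / σ = |67.3 − 64.1| / 3.1 = 1.0323
For power 0.8 need Φ(δ − z_{0.05}) = 0.8, so δ = z_{0.05} + z_{0.20} = 1.645 + 0.842 = 2.486.
δ = d·√(n/2) ⇒ n = 2(δ/d)² = 2 × (2.486 / 1.0323)² = 11.60.
Rounding up, n = 12 per group.

n = 12 per group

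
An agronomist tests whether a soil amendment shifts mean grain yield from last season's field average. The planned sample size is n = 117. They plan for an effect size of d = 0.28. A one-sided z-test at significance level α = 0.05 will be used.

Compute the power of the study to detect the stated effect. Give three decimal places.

Noncentrality parameter: δ = d·√n = 0.28 × √117 = 3.0287
Critical value for a one-sided test at α = 0.05: z_α = 1.645.
Power = Φ(δ − 1.645) = Φ(1.384) = 0.9168.

Power ≈ 0.917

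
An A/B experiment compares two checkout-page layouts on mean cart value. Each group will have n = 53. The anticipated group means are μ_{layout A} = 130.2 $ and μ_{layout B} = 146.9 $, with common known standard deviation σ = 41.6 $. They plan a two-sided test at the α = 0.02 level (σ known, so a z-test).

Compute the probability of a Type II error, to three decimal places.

β ≈ 0.602

Standardized effect: d = |μ_{layout A} − μ_{layout B}| / σ = |130.2 − 146.9| / 41.6 = 0.4014
Noncentrality parameter: δ = d·√(n/2) = 0.4014 × √(53/2) = 2.0666
Critical value for a two-sided test at α = 0.02: z_{α/2} = 2.326.
Power = Φ(δ − 2.326) + Φ(−δ − 2.326) = Φ(-0.260) + Φ(-4.393) = 0.3975 + 0.0000 = 0.3975.
Type II error: β = 1 − power = 1 − 0.3975 = 0.6025.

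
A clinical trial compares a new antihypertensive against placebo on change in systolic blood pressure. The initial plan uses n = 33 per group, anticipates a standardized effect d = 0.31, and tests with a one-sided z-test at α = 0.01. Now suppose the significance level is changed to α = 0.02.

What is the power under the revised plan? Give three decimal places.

δ = d·√(n/2) = 0.31 × √(33/2) = 1.2592 (unchanged). New critical value: z_{0.02} = 2.054.
Revised power = Φ(δ − 2.054) = Φ(-0.795) = 0.2134.

Power ≈ 0.213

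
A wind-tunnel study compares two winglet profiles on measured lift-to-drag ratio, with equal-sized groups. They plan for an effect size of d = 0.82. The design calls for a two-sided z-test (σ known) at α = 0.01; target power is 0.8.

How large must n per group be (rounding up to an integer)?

Set Φ(δ − 2.576) = 0.8; then δ − 2.576 = Φ⁻¹(0.8) = 0.842, giving δ = 3.417.
(Ignoring the negligible lower-tail rejection probability gives the usual closed-form inversion.)
δ = d·√(n/2) ⇒ n = 2(δ/d)² = 2 × (3.417 / 0.82)² = 34.74.
Round up to the next whole unit.

n = 35 per group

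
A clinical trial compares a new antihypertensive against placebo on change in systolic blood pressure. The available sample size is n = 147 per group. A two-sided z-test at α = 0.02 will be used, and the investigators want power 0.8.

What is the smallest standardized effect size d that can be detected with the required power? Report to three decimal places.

d ≈ 0.370

Need Φ(δ − 2.326) = 0.8, so δ = 2.326 + 0.842 = 3.168.
(Lower-tail contribution to power is negligible for δ > 0.)
δ = d·√(n/2) ⇒ d = δ/√(n/2) = 3.168/√(147/2) = 0.3695.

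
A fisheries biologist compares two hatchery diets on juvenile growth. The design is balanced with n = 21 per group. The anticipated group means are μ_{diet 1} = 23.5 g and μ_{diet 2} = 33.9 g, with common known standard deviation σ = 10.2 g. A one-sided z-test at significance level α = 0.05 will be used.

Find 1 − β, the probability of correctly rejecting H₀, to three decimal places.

Standardized effect: d = |μ_{diet 1} − μ_{diet 2}| / σ = |23.5 − 33.9| / 10.2 = 1.0196
Noncentrality parameter: δ = d·√(n/2) = 1.0196 × √(21/2) = 3.3039
Critical value for a one-sided test at α = 0.05: z_α = 1.645.
Power = Φ(δ − 1.645) = Φ(1.659) = 0.9514.

Power ≈ 0.951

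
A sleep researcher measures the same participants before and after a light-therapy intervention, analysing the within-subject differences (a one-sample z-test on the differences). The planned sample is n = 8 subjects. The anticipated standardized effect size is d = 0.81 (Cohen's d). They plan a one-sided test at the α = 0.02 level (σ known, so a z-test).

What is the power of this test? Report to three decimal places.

Power ≈ 0.594

Noncentrality parameter: δ = d·√n = 0.81 × √8 = 2.2910
One-sided α = 0.02 → critical value z_{0.02} = 2.054.
Power = Φ(δ − 2.054) = Φ(0.237) = 0.5938.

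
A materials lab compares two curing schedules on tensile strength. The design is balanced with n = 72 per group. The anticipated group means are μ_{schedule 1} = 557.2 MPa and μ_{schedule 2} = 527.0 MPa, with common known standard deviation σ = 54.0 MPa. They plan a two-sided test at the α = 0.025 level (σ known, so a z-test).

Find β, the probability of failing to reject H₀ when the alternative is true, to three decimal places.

Standardized effect: d = |μ_{schedule 1} − μ_{schedule 2}| / σ = |557.2 − 527.0| / 54.0 = 0.5593
Noncentrality parameter: λ = d·√(n/2) = 0.5593 × √(72/2) = 3.3556
Critical value for a two-sided test at α = 0.025: z_{α/2} = 2.241.
Power = Φ(λ − 2.241) + Φ(−λ − 2.241) = Φ(1.114) + Φ(-5.597) = 0.8674 + 0.0000 = 0.8674.
Type II error: β = 1 − power = 1 − 0.8674 = 0.1326.

β ≈ 0.133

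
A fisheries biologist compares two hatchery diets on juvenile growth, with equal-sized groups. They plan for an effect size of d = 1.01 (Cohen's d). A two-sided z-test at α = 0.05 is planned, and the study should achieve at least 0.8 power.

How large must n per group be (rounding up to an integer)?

n = 16 per group

Set Φ(δ − 1.960) = 0.8; then δ − 1.960 = Φ⁻¹(0.8) = 0.842, giving δ = 2.802.
(The Φ(−δ − z_{α/2}) term is vanishingly small for δ > 0 and is dropped in the standard sample-size formula.)
δ = d·√(n/2) ⇒ n = 2(δ/d)² = 2 × (2.802 / 1.01)² = 15.39.
Rounding up, n = 16 per group.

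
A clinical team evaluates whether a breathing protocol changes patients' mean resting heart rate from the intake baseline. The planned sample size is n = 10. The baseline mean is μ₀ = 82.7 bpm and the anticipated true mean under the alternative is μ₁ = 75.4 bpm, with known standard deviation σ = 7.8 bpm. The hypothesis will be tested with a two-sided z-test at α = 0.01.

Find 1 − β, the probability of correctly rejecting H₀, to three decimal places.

Standardized effect: d = |μ₁ − μ₀| / σ = |75.4 − 82.7| / 7.8 = 0.9359
Noncentrality parameter: δ = d·√n = 0.9359 × √10 = 2.9596
Critical value for a two-sided test at α = 0.01: z_{α/2} = 2.576.
Power = Φ(δ − 2.576) + Φ(−δ − 2.576) = Φ(0.384) + Φ(-5.535) = 0.6494 + 0.0000 = 0.6494.

Power ≈ 0.649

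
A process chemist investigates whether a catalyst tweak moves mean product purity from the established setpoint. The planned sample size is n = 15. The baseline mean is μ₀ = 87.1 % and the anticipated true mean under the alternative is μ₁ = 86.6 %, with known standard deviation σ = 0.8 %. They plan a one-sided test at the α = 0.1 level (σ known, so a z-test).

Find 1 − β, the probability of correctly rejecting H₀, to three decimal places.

Standardized effect: d = |μ₁ − μ₀| / σ = |86.6 − 87.1| / 0.8 = 0.6250
Noncentrality parameter: δ = d·√n = 0.6250 × √15 = 2.4206
One-sided α = 0.1 → critical value z_{0.1} = 1.282.
Power = Φ(δ − 1.282) = Φ(1.139) = 0.8727.

Power ≈ 0.873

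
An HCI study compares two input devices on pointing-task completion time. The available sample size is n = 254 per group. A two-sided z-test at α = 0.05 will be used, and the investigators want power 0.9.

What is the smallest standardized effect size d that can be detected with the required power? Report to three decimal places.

Required noncentrality: δ = z_{0.025} + z_{0.10} = 1.960 + 1.282 = 3.242.
(The second rejection-region term Φ(−δ − z_{α/2}) is negligible and dropped.)
δ = d·√(n/2) ⇒ d = δ/√(n/2) = 3.242/√(254/2) = 0.2876.

d ≈ 0.288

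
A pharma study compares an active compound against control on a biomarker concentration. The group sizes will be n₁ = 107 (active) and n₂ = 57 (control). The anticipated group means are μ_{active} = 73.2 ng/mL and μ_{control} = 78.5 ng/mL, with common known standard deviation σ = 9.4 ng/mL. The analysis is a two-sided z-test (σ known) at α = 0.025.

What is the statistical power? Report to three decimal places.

Power ≈ 0.884

Standardized effect: d = |μ_{active} − μ_{control}| / σ = |73.2 − 78.5| / 9.4 = 0.5638
Noncentrality parameter: δ = d / √(1/n₁ + 1/n₂) = 0.5638 / √(1/107 + 1/57) = 3.4384
Critical value for a two-sided test at α = 0.025: z_{α/2} = 2.241.
Power = Φ(δ − 2.241) + Φ(−δ − 2.241) = Φ(1.197) + Φ(-5.680) = 0.8843 + 0.0000 = 0.8843.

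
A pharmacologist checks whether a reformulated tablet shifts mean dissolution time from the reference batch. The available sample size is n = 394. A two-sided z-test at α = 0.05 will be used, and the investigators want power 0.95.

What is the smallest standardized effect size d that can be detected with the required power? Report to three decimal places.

d ≈ 0.182

Need Φ(δ − 1.960) = 0.95, so δ = 1.960 + 1.645 = 3.605.
(Lower-tail contribution to power is negligible for δ > 0.)
δ = d·√n ⇒ d = δ/√n = 3.605/√394 = 0.1816.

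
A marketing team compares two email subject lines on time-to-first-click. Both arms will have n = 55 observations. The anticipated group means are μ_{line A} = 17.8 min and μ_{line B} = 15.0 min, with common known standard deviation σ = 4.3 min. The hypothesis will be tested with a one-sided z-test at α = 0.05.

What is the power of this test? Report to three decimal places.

Standardized effect: d = |μ_{line A} − μ_{line B}| / σ = |17.8 − 15.0| / 4.3 = 0.6512
Noncentrality parameter: δ = d·√(n/2) = 0.6512 × √(55/2) = 3.4147
One-sided α = 0.05 → critical value z_{0.05} = 1.645.
Power = Φ(δ − 1.645) = Φ(1.770) = 0.9616.

Power ≈ 0.962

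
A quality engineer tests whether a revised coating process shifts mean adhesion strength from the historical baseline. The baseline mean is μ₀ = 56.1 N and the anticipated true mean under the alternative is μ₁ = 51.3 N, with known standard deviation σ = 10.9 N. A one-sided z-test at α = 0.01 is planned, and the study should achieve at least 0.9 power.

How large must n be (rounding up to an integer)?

Standardized effect: d = |μ₁ − μ₀| / σ = |51.3 − 56.1| / 10.9 = 0.4404
For power 0.9 need Φ(δ − z_{0.01}) = 0.9, so δ = z_{0.01} + z_{0.10} = 2.326 + 1.282 = 3.608.
δ = d·√n ⇒ n = (δ/d)² = (3.608 / 0.4404)² = 67.12.
Round up to the next whole unit.

n = 68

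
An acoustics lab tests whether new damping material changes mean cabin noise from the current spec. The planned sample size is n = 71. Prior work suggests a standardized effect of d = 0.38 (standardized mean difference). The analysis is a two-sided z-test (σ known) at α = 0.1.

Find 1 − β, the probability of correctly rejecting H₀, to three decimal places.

Power ≈ 0.940

Noncentrality parameter: δ = d·√n = 0.38 × √71 = 3.2019
Two-sided α = 0.1 → critical value z_{0.05} = 1.645.
Power = Φ(δ − 1.645) + Φ(−δ − 1.645) = Φ(1.557) + Φ(-4.847) = 0.9403 + 0.0000 = 0.9403.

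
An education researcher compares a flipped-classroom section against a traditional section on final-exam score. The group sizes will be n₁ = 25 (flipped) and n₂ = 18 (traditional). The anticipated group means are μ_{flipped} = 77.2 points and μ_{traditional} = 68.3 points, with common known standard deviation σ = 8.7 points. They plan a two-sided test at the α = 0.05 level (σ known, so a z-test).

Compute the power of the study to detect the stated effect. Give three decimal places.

Power ≈ 0.911

Standardized effect: d = |μ_{flipped} − μ_{traditional}| / σ = |77.2 − 68.3| / 8.7 = 1.0230
Noncentrality parameter: δ = d / √(1/n₁ + 1/n₂) = 1.0230 / √(1/25 + 1/18) = 3.3094
Critical value for a two-sided test at α = 0.05: z_{α/2} = 1.960.
Power = Φ(δ − 1.960) + Φ(−δ − 1.960) = Φ(1.349) + Φ(-5.269) = 0.9114 + 0.0000 = 0.9114.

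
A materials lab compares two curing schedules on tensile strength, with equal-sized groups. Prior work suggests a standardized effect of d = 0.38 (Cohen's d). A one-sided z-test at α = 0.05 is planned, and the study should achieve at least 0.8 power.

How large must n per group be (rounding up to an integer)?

For power 0.8 need Φ(δ − z_{0.05}) = 0.8, so δ = z_{0.05} + z_{0.20} = 1.645 + 0.842 = 2.486.
δ = d·√(n/2) ⇒ n = 2(δ/d)² = 2 × (2.486 / 0.38)² = 85.63.
Round up to the next whole unit.

n = 86 per group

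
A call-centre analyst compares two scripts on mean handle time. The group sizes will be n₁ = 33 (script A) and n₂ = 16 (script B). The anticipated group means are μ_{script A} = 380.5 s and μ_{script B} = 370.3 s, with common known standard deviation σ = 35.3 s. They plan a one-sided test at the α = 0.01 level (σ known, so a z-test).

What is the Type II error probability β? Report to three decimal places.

Standardized effect: d = |μ_{script A} − μ_{script B}| / σ = |380.5 − 370.3| / 35.3 = 0.2890
Noncentrality parameter: δ = d / √(1/n₁ + 1/n₂) = 0.2890 / √(1/33 + 1/16) = 0.9485
One-sided α = 0.01 → critical value z_{0.01} = 2.326.
Power = Φ(δ − 2.326) = Φ(-1.378) = 0.0841.
Type II error: β = 1 − power = 1 − 0.0841 = 0.9159.

β ≈ 0.916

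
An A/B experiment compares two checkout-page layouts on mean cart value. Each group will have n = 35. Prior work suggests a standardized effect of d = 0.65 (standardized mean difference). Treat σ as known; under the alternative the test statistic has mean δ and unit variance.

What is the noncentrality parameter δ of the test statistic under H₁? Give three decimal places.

δ ≈ 2.719

δ = d·√(n/2) = 0.65 × √(35/2) = 2.7191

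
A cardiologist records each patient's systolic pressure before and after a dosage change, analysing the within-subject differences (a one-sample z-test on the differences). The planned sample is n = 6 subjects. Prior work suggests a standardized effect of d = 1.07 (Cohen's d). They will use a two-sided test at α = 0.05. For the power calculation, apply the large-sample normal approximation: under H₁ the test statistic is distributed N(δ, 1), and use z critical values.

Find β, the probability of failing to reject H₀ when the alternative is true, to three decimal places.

β ≈ 0.254

Noncentrality parameter: δ = d·√n = 1.07 × √6 = 2.6210
Two-sided α = 0.05 → critical value z_{0.025} = 1.960.
Power = Φ(δ − 1.960) + Φ(−δ − 1.960) = Φ(0.661) + Φ(-4.581) = 0.7457 + 0.0000 = 0.7457.
Type II error: β = 1 − power = 1 − 0.7457 = 0.2543.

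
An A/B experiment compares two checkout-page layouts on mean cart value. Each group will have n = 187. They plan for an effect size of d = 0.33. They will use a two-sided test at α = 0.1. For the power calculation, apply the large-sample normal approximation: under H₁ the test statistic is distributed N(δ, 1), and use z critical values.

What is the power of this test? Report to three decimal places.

Noncentrality parameter: δ = d·√(n/2) = 0.33 × √(187/2) = 3.1909
Two-sided α = 0.1 → critical value z_{0.05} = 1.645.
Power = Φ(δ − 1.645) + Φ(−δ − 1.645) = Φ(1.546) + Φ(-4.836) = 0.9390 + 0.0000 = 0.9390.

Power ≈ 0.939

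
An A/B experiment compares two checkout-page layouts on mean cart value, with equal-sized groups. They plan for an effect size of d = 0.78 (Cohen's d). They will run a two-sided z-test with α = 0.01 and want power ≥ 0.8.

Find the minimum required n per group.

n = 39 per group

Set Φ(δ − 2.576) = 0.8; then δ − 2.576 = Φ⁻¹(0.8) = 0.842, giving δ = 3.417.
(Ignoring the negligible lower-tail rejection probability gives the usual closed-form inversion.)
δ = d·√(n/2) ⇒ n = 2(δ/d)² = 2 × (3.417 / 0.78)² = 38.39.
Round up to the next whole unit.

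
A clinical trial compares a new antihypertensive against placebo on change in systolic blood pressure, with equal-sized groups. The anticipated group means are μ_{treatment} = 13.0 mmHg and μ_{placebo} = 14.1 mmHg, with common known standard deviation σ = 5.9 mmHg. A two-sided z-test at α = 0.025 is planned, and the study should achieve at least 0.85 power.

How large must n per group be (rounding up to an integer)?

n = 619 per group

Standardized effect: d = |μ_{treatment} − μ_{placebo}| / σ = |13.0 − 14.1| / 5.9 = 0.1864
Set Φ(δ − 2.241) = 0.85; then δ − 2.241 = Φ⁻¹(0.85) = 1.036, giving δ = 3.278.
(For δ > 0 the lower-tail rejection region contributes negligibly to power, so the one-term inversion is standard.)
δ = d·√(n/2) ⇒ n = 2(δ/d)² = 2 × (3.278 / 0.1864)² = 618.19.
Round up to the next whole unit.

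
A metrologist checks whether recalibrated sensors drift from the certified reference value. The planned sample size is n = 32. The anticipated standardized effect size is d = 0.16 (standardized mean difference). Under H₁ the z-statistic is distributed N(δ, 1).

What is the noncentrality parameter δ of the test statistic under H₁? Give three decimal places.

δ ≈ 0.905

δ = d·√n = 0.16 × √32 = 0.9051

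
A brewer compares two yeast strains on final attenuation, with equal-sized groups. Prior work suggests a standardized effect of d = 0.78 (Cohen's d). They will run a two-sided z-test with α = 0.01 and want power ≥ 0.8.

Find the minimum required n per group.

Set Φ(δ − 2.576) = 0.8; then δ − 2.576 = Φ⁻¹(0.8) = 0.842, giving δ = 3.417.
(Ignoring the negligible lower-tail rejection probability gives the usual closed-form inversion.)
δ = d·√(n/2) ⇒ n = 2(δ/d)² = 2 × (3.417 / 0.78)² = 38.39.
Round up to the next whole unit.

n = 39 per group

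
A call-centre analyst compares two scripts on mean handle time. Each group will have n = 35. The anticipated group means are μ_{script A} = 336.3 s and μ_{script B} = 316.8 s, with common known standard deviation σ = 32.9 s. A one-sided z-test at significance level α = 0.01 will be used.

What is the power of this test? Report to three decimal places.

Power ≈ 0.561

Standardized effect: d = |μ_{script A} − μ_{script B}| / σ = |336.3 − 316.8| / 32.9 = 0.5927
Noncentrality parameter: δ = d·√(n/2) = 0.5927 × √(35/2) = 2.4795
Critical value for a one-sided test at α = 0.01: z_α = 2.326.
Power = Φ(δ − 2.326) = Φ(0.153) = 0.5608.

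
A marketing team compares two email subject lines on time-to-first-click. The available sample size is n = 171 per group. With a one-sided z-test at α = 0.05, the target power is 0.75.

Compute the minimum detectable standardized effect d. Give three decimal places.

d ≈ 0.251

Required noncentrality: δ = z_{0.05} + z_{0.25} = 1.645 + 0.674 = 2.319.
δ = d·√(n/2) ⇒ d = δ/√(n/2) = 2.319/√(171/2) = 0.2508.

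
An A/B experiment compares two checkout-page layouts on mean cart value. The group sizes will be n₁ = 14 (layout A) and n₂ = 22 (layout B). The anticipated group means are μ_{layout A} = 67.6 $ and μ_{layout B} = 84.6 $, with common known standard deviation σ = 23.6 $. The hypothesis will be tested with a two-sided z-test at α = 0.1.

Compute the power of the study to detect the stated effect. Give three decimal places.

Standardized effect: d = |μ_{layout A} − μ_{layout B}| / σ = |67.6 − 84.6| / 23.6 = 0.7203
Noncentrality parameter: δ = d / √(1/n₁ + 1/n₂) = 0.7203 / √(1/14 + 1/22) = 2.1070
Critical value for a two-sided test at α = 0.1: z_{α/2} = 1.645.
Power = Φ(δ − 1.645) + Φ(−δ − 1.645) = Φ(0.462) + Φ(-3.752) = 0.6780 + 0.0001 = 0.6781.

Power ≈ 0.678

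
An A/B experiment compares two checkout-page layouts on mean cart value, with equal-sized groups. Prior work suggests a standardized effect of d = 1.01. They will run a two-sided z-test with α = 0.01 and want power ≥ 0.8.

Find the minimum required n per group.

n = 23 per group

Set Φ(δ − 2.576) = 0.8; then δ − 2.576 = Φ⁻¹(0.8) = 0.842, giving δ = 3.417.
(Ignoring the negligible lower-tail rejection probability gives the usual closed-form inversion.)
δ = d·√(n/2) ⇒ n = 2(δ/d)² = 2 × (3.417 / 1.01)² = 22.90.
Rounding up, n = 23 per group.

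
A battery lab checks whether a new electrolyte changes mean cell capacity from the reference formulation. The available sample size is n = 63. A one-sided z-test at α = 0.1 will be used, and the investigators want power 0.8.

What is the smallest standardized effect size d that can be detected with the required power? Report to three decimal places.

d ≈ 0.267

Required noncentrality: δ = z_{0.1} + z_{0.20} = 1.282 + 0.842 = 2.123.
δ = d·√n ⇒ d = δ/√n = 2.123/√63 = 0.2675.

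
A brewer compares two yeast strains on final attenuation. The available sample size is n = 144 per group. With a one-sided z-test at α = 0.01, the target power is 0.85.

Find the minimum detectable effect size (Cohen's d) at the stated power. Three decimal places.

Required noncentrality: δ = z_{0.01} + z_{0.15} = 2.326 + 1.036 = 3.363.
δ = d·√(n/2) ⇒ d = δ/√(n/2) = 3.363/√(144/2) = 0.3963.

d ≈ 0.396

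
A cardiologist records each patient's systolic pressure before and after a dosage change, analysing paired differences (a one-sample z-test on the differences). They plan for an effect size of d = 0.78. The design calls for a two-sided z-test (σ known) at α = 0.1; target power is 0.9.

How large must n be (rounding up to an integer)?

For power 0.9 need Φ(δ − z_{0.05}) = 0.9, so δ = z_{0.05} + z_{0.10} = 1.645 + 1.282 = 2.926.
(For δ > 0 the lower-tail rejection region contributes negligibly to power, so the one-term inversion is standard.)
δ = d·√n ⇒ n = (δ/d)² = (2.926 / 0.78)² = 14.08.
Rounding up, n = 15.

n = 15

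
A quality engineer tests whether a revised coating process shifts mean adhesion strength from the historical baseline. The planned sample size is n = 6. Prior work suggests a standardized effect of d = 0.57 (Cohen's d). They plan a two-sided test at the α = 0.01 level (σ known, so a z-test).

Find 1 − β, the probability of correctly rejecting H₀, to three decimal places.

Noncentrality parameter: δ = d·√n = 0.57 × √6 = 1.3962
Critical value for a two-sided test at α = 0.01: z_{α/2} = 2.576.
Power = Φ(δ − 2.576) + Φ(−δ − 2.576) = Φ(-1.180) + Φ(-3.972) = 0.1191 + 0.0000 = 0.1191.

Power ≈ 0.119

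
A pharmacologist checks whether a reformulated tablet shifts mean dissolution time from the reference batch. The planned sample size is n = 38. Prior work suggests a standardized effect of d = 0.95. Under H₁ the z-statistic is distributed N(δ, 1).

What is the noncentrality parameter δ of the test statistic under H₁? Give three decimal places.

δ ≈ 5.856

The noncentrality parameter scales effect size by the design's sample-size factor: δ = d·√n = 0.95 × √38 = 5.8562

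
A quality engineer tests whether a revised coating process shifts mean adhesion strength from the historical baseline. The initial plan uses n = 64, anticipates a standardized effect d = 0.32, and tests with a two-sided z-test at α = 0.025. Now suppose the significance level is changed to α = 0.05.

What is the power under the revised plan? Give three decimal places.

δ = d·√n = 0.32 × √64 = 2.5600 (unchanged). New critical value: z_{0.025} = 1.960.
Revised power = Φ(δ − 1.960) + Φ(−δ − 1.960) = Φ(0.600) + Φ(-4.520) = 0.7258 + 0.0000 = 0.7258.

Power ≈ 0.726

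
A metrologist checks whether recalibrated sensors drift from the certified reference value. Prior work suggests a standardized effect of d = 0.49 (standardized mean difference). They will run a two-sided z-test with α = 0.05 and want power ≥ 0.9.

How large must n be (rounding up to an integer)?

For power 0.9 need Φ(δ − z_{0.025}) = 0.9, so δ = z_{0.025} + z_{0.10} = 1.960 + 1.282 = 3.242.
(Ignoring the negligible lower-tail rejection probability gives the usual closed-form inversion.)
δ = d·√n ⇒ n = (δ/d)² = (3.242 / 0.49)² = 43.76.
Rounding up, n = 44.

n = 44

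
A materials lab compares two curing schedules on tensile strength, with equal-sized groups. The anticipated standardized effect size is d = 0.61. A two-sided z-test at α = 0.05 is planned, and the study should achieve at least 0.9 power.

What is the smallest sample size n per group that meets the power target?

For power 0.9 need Φ(δ − z_{0.025}) = 0.9, so δ = z_{0.025} + z_{0.10} = 1.960 + 1.282 = 3.242.
(The Φ(−δ − z_{α/2}) term is vanishingly small for δ > 0 and is dropped in the standard sample-size formula.)
δ = d·√(n/2) ⇒ n = 2(δ/d)² = 2 × (3.242 / 0.61)² = 56.48.
Rounding up, n = 57 per group.

n = 57 per group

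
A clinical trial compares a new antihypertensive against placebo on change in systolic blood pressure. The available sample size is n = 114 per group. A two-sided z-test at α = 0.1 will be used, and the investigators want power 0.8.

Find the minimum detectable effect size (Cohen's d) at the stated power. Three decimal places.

d ≈ 0.329

Required noncentrality: δ = z_{0.05} + z_{0.20} = 1.645 + 0.842 = 2.486.
(Lower-tail contribution to power is negligible for δ > 0.)
δ = d·√(n/2) ⇒ d = δ/√(n/2) = 2.486/√(114/2) = 0.3293.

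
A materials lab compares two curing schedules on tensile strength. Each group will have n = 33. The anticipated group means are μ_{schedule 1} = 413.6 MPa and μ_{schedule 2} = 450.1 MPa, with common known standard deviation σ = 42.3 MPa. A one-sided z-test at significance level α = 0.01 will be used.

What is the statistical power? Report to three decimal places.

Power ≈ 0.881

Standardized effect: d = |μ_{schedule 1} − μ_{schedule 2}| / σ = |413.6 − 450.1| / 42.3 = 0.8629
Noncentrality parameter: δ = d·√(n/2) = 0.8629 × √(33/2) = 3.5051
One-sided α = 0.01 → critical value z_{0.01} = 2.326.
Power = P(Z > 2.326 − δ) = Φ(1.179) = 0.8807.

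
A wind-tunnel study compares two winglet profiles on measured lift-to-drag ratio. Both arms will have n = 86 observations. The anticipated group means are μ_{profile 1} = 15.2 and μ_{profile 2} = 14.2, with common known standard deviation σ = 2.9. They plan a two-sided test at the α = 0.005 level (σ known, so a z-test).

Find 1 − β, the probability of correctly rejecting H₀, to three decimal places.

Power ≈ 0.293

Standardized effect: d = |μ_{profile 1} − μ_{profile 2}| / σ = |15.2 − 14.2| / 2.9 = 0.3448
Noncentrality parameter: δ = d·√(n/2) = 0.3448 × √(86/2) = 2.2612
Critical value for a two-sided test at α = 0.005: z_{α/2} = 2.807.
Power = Φ(δ − 2.807) + Φ(−δ − 2.807) = Φ(-0.546) + Φ(-5.068) = 0.2926 + 0.0000 = 0.2926.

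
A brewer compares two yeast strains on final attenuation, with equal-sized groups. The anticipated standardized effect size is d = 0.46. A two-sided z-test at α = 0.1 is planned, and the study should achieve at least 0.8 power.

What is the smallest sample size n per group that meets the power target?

For power 0.8 need Φ(δ − z_{0.05}) = 0.8, so δ = z_{0.05} + z_{0.20} = 1.645 + 0.842 = 2.486.
(For δ > 0 the lower-tail rejection region contributes negligibly to power, so the one-term inversion is standard.)
δ = d·√(n/2) ⇒ n = 2(δ/d)² = 2 × (2.486 / 0.46)² = 58.44.
Round up to the next whole unit.

n = 59 per group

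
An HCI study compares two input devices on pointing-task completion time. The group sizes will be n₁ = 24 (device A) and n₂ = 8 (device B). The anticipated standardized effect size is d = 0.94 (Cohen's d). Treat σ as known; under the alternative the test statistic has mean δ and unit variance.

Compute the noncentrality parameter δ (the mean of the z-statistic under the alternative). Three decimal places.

δ ≈ 2.303

δ = d / √(1/n₁ + 1/n₂) = 0.94 / √(1/24 + 1/8) = 2.3025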